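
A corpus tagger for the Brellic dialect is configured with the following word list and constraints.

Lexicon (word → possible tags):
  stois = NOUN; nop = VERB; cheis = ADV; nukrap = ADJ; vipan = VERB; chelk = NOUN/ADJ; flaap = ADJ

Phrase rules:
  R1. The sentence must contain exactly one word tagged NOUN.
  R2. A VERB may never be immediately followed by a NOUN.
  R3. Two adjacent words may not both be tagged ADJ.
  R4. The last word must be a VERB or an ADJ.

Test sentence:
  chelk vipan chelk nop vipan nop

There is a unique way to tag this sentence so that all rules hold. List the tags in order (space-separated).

NOUN VERB ADJ VERB VERB VERB

Candidates per position — 1:chelk {NOUN,ADJ}; 2:vipan {VERB}; 3:chelk {NOUN,ADJ}; 4:nop {VERB}; 5:vipan {VERB}; 6:nop {VERB}.
Word 3 cannot be NOUN — rule 2 would then fail for every completion. It is ADJ.
Word 1 cannot be ADJ — rule 1 would then fail for every completion. It is NOUN.
The unique satisfying tagging is: NOUN VERB ADJ VERB VERB VERB.
Verifying each rule — rule 1 ok; rule 2 ok; rule 3 ok; rule 4 ok.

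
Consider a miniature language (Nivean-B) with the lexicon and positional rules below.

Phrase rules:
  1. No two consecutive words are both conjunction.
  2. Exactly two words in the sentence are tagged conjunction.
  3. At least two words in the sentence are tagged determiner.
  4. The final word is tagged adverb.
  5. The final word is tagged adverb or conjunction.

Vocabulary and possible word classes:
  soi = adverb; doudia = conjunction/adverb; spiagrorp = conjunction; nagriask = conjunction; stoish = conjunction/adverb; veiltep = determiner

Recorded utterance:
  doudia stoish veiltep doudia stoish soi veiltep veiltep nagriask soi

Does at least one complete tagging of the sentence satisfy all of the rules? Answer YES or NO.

YES

Candidates per position — 1:doudia {conjunction,adverb}; 2:stoish {conjunction,adverb}; 3:veiltep {determiner}; 4:doudia {conjunction,adverb}; 5:stoish {conjunction,adverb}; 6:soi {adverb}; 7:veiltep {determiner}; 8:veiltep {determiner}; 9:nagriask {conjunction}; 10:soi {adverb}.
One satisfying assignment: conjunction adverb determiner adverb adverb adverb determiner determiner conjunction adverb.
Rule-by-rule: rule 1 ✓; rule 2 ✓; rule 3 ✓; rule 4 ✓; rule 5 ✓.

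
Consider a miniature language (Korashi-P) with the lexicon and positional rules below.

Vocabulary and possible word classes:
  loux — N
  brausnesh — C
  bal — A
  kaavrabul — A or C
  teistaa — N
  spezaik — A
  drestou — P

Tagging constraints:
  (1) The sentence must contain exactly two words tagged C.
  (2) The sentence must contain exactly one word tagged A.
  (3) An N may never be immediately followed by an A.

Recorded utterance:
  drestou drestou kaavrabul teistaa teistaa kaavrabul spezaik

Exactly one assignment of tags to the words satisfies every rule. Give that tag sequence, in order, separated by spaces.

P P C N N C A

Candidates per position — 1:drestou {P}; 2:drestou {P}; 3:kaavrabul {A,C}; 4:teistaa {N}; 5:teistaa {N}; 6:kaavrabul {A,C}; 7:spezaik {A}.
Word 3 cannot be A — rule 1 would then fail for every completion. It is C.
Word 6 cannot be A — rule 1 would then fail for every completion. It is C.
That leaves exactly one tagging: P P C N N C A.
Check: rule 1 ✓; rule 2 ✓; rule 3 ✓.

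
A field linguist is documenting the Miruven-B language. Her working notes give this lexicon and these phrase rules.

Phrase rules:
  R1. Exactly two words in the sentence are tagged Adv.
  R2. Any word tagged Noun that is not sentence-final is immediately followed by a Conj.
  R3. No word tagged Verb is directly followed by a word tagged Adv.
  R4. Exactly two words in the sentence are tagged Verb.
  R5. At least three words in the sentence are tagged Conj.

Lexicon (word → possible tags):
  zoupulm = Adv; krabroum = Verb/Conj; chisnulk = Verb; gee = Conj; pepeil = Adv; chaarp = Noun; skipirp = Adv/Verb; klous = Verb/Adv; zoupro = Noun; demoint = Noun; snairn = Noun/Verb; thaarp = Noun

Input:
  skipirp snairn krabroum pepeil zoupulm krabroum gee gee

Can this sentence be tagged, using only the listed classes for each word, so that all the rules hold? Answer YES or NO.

YES

Candidates per position — 1:skipirp {Adv,Verb}; 2:snairn {Noun,Verb}; 3:krabroum {Verb,Conj}; 4:pepeil {Adv}; 5:zoupulm {Adv}; 6:krabroum {Verb,Conj}; 7:gee {Conj}; 8:gee {Conj}.
One satisfying assignment: Verb Noun Conj Adv Adv Verb Conj Conj.
Verifying each rule — rule 1 ok; rule 2 ok; rule 3 ok; rule 4 ok; rule 5 ok.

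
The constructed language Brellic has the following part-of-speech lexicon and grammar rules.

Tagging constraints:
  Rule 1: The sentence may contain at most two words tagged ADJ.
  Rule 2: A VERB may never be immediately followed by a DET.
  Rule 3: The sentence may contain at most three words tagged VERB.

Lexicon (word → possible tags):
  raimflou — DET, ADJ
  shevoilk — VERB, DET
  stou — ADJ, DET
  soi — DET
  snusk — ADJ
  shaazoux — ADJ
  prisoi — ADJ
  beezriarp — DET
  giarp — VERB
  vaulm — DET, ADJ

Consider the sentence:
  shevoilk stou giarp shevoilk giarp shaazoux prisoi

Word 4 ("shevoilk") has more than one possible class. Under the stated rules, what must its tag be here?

VERB

Candidates per position — 1:shevoilk {VERB,DET}; 2:stou {ADJ,DET}; 3:giarp {VERB}; 4:shevoilk {VERB,DET}; 5:giarp {VERB}; 6:shaazoux {ADJ}; 7:prisoi {ADJ}.
Word 2 cannot be ADJ — rule 1 would then fail for every completion. It is DET.
Word 4 cannot be DET — rule 2 would then fail for every completion. It is VERB.
Word 1 cannot be VERB — rule 2 would then fail for every completion. It is DET.
The unique satisfying tagging is: DET DET VERB VERB VERB ADJ ADJ.
Checking: rule 1 satisfied; rule 2 satisfied; rule 3 satisfied.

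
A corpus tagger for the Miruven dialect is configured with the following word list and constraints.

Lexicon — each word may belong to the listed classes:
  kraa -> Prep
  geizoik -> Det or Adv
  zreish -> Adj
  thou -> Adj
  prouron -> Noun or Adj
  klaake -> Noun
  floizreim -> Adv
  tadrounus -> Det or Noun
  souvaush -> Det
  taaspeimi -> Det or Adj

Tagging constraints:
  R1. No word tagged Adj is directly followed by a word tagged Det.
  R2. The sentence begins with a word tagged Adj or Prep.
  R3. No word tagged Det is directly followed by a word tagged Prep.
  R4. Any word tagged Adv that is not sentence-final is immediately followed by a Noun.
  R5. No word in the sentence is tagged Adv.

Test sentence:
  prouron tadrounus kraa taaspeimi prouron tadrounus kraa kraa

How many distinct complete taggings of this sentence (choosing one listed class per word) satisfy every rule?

Candidates per position — 1:prouron {Noun,Adj}; 2:tadrounus {Det,Noun}; 3:kraa {Prep}; 4:taaspeimi {Det,Adj}; 5:prouron {Noun,Adj}; 6:tadrounus {Det,Noun}; 7:kraa {Prep}; 8:kraa {Prep}.
There are 32 candidate sequences in total.
The sequences that satisfy every rule: Adj Noun Prep Det Noun Noun Prep Prep; Adj Noun Prep Det Adj Noun Prep Prep; Adj Noun Prep Adj Noun Noun Prep Prep; Adj Noun Prep Adj Adj Noun Prep Prep.
Count = 4.

4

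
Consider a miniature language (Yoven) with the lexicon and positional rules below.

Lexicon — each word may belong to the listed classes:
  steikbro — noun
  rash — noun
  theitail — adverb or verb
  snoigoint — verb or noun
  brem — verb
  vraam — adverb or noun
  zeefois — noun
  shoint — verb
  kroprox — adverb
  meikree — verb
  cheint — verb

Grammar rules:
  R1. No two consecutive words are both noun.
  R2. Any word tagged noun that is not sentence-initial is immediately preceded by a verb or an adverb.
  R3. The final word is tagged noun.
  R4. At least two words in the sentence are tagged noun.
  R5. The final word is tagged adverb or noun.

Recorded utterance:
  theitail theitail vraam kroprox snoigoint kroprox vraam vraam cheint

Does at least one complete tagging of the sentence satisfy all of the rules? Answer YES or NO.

Candidates per position — 1:theitail {adverb,verb}; 2:theitail {adverb,verb}; 3:vraam {adverb,noun}; 4:kroprox {adverb}; 5:snoigoint {verb,noun}; 6:kroprox {adverb}; 7:vraam {adverb,noun}; 8:vraam {adverb,noun}; 9:cheint {verb}.
Rule 3 cannot be satisfied by any choice of tags from the lexicon.
So there is no consistent tagging.

NO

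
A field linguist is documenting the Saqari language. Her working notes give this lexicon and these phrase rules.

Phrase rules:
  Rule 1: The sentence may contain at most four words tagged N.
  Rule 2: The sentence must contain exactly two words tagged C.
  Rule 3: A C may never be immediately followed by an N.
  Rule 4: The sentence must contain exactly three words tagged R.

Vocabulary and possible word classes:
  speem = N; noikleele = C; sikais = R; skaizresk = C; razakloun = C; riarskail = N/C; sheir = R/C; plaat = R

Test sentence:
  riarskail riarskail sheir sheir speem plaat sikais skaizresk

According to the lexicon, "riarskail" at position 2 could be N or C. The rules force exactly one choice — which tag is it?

Candidates per position — 1:riarskail {N,C}; 2:riarskail {N,C}; 3:sheir {R,C}; 4:sheir {R,C}; 5:speem {N}; 6:plaat {R}; 7:sikais {R}; 8:skaizresk {C}.
Position 4: tagging it C would leave rule 3 unsatisfiable, so it must be R.
Position 3: tagging it R would leave rule 4 unsatisfiable, so it must be C.
Position 1: tagging it C would leave rule 2 unsatisfiable, so it must be N.
Position 2: tagging it C would leave rule 2 unsatisfiable, so it must be N.
The only consistent sequence is: N N C R N R R C.
Rule-by-rule: rule 1 holds; rule 2 holds; rule 3 holds; rule 4 holds.

N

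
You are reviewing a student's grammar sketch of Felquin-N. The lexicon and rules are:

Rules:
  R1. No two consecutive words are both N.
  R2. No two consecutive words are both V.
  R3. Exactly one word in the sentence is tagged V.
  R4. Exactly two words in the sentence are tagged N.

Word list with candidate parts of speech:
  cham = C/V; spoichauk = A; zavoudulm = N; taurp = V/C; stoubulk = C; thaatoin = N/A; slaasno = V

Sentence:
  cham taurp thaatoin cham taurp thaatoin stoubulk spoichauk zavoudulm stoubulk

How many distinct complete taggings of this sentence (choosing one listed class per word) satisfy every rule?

Candidates per position — 1:cham {C,V}; 2:taurp {V,C}; 3:thaatoin {N,A}; 4:cham {C,V}; 5:taurp {V,C}; 6:thaatoin {N,A}; 7:stoubulk {C}; 8:spoichauk {A}; 9:zavoudulm {N}; 10:stoubulk {C}.
There are 64 candidate sequences in total.
Checking each against the rules leaves 8 sequences.
Count = 8.

8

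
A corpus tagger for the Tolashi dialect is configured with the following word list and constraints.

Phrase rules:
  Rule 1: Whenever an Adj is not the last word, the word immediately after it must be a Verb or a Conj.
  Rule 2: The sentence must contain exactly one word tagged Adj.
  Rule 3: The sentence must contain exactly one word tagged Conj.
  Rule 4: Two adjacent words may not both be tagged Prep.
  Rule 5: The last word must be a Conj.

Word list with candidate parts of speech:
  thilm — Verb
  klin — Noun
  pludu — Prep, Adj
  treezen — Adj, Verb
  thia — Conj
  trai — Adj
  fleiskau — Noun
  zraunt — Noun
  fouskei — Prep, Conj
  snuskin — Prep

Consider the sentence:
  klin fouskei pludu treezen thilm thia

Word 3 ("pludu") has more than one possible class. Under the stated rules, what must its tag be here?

Candidates per position — 1:klin {Noun}; 2:fouskei {Prep,Conj}; 3:pludu {Prep,Adj}; 4:treezen {Adj,Verb}; 5:thilm {Verb}; 6:thia {Conj}.
Position 2: Conj is ruled out by rule 3; that leaves Prep.
Position 3: Prep is ruled out by rule 4; that leaves Adj.
Position 4: Adj is ruled out by rule 1; that leaves Verb.
That leaves exactly one tagging: Noun Prep Adj Verb Verb Conj.
Checking: rule 1 ✓; rule 2 ✓; rule 3 ✓; rule 4 ✓; rule 5 ✓.

Adj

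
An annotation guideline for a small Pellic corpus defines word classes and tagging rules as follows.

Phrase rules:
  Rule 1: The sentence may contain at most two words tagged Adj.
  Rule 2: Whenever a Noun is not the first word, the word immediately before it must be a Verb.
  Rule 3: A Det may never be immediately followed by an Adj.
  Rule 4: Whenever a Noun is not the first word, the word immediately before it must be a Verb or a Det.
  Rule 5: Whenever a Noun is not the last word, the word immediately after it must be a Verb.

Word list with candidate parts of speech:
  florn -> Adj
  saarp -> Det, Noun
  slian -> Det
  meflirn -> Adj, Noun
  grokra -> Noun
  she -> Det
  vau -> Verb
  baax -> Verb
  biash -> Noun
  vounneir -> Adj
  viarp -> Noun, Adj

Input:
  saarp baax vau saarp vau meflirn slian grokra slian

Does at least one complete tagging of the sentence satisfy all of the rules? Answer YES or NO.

Candidates per position — 1:saarp {Det,Noun}; 2:baax {Verb}; 3:vau {Verb}; 4:saarp {Det,Noun}; 5:vau {Verb}; 6:meflirn {Adj,Noun}; 7:slian {Det}; 8:grokra {Noun}; 9:slian {Det}.
Rule 2 cannot be satisfied by any choice of tags from the lexicon.
So there is no consistent tagging.

NO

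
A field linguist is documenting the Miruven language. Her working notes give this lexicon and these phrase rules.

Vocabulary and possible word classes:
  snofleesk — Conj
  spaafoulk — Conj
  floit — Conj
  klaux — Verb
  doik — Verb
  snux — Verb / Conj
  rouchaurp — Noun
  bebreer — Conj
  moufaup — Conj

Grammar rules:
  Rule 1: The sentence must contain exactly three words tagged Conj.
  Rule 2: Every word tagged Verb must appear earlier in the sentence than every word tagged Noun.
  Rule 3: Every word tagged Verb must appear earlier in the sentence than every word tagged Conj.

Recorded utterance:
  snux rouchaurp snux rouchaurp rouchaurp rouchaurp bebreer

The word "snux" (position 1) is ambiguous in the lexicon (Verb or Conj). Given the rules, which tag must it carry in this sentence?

Candidates per position — 1:snux {Verb,Conj}; 2:rouchaurp {Noun}; 3:snux {Verb,Conj}; 4:rouchaurp {Noun}; 5:rouchaurp {Noun}; 6:rouchaurp {Noun}; 7:bebreer {Conj}.
Word 1 cannot be Verb — rule 1 would then fail for every completion. It is Conj.
Word 3 cannot be Verb — rule 1 would then fail for every completion. It is Conj.
That leaves exactly one tagging: Conj Noun Conj Noun Noun Noun Conj.
Check: rule 1 ok; rule 2 ok; rule 3 ok.

Conj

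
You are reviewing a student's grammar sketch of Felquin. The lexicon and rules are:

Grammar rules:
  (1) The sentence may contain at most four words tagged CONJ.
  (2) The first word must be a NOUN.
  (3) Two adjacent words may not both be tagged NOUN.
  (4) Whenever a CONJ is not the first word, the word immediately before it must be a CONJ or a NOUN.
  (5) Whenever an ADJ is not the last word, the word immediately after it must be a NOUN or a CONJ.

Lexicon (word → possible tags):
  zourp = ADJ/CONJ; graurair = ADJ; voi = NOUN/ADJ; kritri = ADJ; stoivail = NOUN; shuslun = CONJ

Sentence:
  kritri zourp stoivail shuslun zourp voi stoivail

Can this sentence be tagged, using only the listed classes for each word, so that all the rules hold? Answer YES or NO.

NO

Candidates per position — 1:kritri {ADJ}; 2:zourp {ADJ,CONJ}; 3:stoivail {NOUN}; 4:shuslun {CONJ}; 5:zourp {ADJ,CONJ}; 6:voi {NOUN,ADJ}; 7:stoivail {NOUN}.
Rule 2 cannot be satisfied by any choice of tags from the lexicon.
So there is no consistent tagging.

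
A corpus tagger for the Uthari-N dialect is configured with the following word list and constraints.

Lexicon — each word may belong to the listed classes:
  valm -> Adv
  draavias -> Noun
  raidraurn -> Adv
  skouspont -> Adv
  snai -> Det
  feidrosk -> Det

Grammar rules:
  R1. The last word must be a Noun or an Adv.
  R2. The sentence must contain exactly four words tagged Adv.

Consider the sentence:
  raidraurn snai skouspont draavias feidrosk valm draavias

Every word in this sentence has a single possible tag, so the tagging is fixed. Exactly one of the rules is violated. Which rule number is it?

2

Fixed tagging: Adv Det Adv Noun Det Adv Noun.
Checking each rule: R1 pass, R2 fail.
Only rule 2 fails.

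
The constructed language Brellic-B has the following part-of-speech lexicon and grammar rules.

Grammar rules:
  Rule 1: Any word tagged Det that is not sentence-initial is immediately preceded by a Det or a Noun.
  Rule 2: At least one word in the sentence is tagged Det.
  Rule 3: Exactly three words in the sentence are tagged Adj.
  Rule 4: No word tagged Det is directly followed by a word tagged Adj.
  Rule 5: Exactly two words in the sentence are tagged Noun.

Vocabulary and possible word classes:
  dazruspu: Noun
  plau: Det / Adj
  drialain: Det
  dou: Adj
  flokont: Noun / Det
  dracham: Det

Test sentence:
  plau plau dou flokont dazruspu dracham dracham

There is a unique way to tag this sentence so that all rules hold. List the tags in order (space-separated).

Adj Adj Adj Noun Noun Det Det

Candidates per position — 1:plau {Det,Adj}; 2:plau {Det,Adj}; 3:dou {Adj}; 4:flokont {Noun,Det}; 5:dazruspu {Noun}; 6:dracham {Det}; 7:dracham {Det}.
At position 1, choosing Det makes rule 3 impossible to satisfy; hence Adj.
At position 2, choosing Det makes rule 1 impossible to satisfy; hence Adj.
At position 4, choosing Det makes rule 1 impossible to satisfy; hence Noun.
The only consistent sequence is: Adj Adj Adj Noun Noun Det Det.
Checking: rule 1 satisfied; rule 2 satisfied; rule 3 satisfied; rule 4 satisfied; rule 5 satisfied.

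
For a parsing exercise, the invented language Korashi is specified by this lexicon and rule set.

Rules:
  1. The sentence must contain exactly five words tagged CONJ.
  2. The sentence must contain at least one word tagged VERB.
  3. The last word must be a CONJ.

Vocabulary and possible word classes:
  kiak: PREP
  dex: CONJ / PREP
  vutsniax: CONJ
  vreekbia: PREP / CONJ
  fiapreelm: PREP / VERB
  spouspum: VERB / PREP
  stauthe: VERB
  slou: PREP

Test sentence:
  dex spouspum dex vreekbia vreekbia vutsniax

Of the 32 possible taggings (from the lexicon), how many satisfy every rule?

1

Candidates per position — 1:dex {CONJ,PREP}; 2:spouspum {VERB,PREP}; 3:dex {CONJ,PREP}; 4:vreekbia {PREP,CONJ}; 5:vreekbia {PREP,CONJ}; 6:vutsniax {CONJ}.
There are 32 candidate sequences in total.
The sequences that satisfy every rule: CONJ VERB CONJ CONJ CONJ CONJ.
Count = 1.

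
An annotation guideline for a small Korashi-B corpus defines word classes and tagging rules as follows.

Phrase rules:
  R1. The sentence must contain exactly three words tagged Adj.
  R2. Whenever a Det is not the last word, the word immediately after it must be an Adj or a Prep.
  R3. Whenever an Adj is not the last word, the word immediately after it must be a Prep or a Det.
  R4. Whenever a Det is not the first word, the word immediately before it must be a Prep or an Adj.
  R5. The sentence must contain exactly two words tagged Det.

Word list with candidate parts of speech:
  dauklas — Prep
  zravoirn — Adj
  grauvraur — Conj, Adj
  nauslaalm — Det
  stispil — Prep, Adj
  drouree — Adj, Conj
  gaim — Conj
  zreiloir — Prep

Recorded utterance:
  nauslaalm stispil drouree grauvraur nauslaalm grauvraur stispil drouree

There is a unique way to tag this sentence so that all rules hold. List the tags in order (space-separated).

Candidates per position — 1:nauslaalm {Det}; 2:stispil {Prep,Adj}; 3:drouree {Adj,Conj}; 4:grauvraur {Conj,Adj}; 5:nauslaalm {Det}; 6:grauvraur {Conj,Adj}; 7:stispil {Prep,Adj}; 8:drouree {Adj,Conj}.
At position 2, choosing Adj makes rule 3 impossible to satisfy; hence Prep.
At position 3, choosing Adj makes rule 3 impossible to satisfy; hence Conj.
At position 4, choosing Conj makes rule 4 impossible to satisfy; hence Adj.
At position 6, choosing Conj makes rule 2 impossible to satisfy; hence Adj.
At position 7, choosing Adj makes rule 3 impossible to satisfy; hence Prep.
At position 8, choosing Conj makes rule 1 impossible to satisfy; hence Adj.
The unique satisfying tagging is: Det Prep Conj Adj Det Adj Prep Adj.
Checking: rule 1 holds; rule 2 holds; rule 3 holds; rule 4 holds; rule 5 holds.

Det Prep Conj Adj Det Adj Prep Adj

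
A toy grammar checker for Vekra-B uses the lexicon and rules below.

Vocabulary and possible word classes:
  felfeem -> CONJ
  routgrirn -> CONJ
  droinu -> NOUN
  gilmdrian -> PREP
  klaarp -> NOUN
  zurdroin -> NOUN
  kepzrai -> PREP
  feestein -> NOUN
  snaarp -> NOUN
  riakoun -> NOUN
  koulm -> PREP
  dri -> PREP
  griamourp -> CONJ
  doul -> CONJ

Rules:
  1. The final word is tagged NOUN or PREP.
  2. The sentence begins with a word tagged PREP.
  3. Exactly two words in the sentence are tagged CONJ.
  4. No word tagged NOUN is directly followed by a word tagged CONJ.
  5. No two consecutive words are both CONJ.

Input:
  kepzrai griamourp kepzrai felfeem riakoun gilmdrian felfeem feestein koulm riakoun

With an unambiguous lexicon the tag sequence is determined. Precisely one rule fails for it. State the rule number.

3

Fixed tagging: PREP CONJ PREP CONJ NOUN PREP CONJ NOUN PREP NOUN.
Applying the rules: R1 ✓, R2 ✓, R3 ✗, R4 ✓, R5 ✓.
Only rule 3 fails.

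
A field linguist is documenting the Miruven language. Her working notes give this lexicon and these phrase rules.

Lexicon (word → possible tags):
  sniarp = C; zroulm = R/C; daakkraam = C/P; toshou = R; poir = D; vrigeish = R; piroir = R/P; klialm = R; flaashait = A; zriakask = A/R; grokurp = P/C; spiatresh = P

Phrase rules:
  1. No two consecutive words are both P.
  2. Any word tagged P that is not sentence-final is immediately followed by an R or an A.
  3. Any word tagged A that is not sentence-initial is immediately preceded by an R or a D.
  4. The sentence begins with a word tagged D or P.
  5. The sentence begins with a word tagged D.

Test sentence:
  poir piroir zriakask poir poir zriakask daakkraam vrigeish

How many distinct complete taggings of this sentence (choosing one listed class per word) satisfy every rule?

12

Candidates per position — 1:poir {D}; 2:piroir {R,P}; 3:zriakask {A,R}; 4:poir {D}; 5:poir {D}; 6:zriakask {A,R}; 7:daakkraam {C,P}; 8:vrigeish {R}.
There are 16 candidate sequences in total.
Checking each against the rules leaves 12 sequences.
Count = 12.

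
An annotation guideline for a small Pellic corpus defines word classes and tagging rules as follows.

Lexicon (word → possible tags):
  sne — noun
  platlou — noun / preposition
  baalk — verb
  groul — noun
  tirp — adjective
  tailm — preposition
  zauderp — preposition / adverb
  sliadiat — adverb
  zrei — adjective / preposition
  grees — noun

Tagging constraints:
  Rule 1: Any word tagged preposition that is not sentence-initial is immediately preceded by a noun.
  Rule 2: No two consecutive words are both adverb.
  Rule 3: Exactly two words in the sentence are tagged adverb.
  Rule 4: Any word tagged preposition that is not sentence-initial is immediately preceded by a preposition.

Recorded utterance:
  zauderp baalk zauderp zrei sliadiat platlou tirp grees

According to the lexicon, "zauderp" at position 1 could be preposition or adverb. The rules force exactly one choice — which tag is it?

preposition

Candidates per position — 1:zauderp {preposition,adverb}; 2:baalk {verb}; 3:zauderp {preposition,adverb}; 4:zrei {adjective,preposition}; 5:sliadiat {adverb}; 6:platlou {noun,preposition}; 7:tirp {adjective}; 8:grees {noun}.
At position 3, choosing preposition makes rule 1 impossible to satisfy; hence adverb.
At position 4, choosing preposition makes rule 1 impossible to satisfy; hence adjective.
At position 6, choosing preposition makes rule 1 impossible to satisfy; hence noun.
At position 1, choosing adverb makes rule 3 impossible to satisfy; hence preposition.
That leaves exactly one tagging: preposition verb adverb adjective adverb noun adjective noun.
Check: rule 1 holds; rule 2 holds; rule 3 holds; rule 4 holds.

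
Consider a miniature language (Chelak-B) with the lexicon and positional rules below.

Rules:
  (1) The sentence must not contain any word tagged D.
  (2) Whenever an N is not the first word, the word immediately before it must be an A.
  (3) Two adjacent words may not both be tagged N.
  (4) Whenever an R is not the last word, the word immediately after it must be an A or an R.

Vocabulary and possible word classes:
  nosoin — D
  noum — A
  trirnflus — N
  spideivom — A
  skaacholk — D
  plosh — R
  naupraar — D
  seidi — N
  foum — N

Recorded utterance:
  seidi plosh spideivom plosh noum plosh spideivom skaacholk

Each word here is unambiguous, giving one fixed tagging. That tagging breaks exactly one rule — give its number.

Fixed tagging: N R A R A R A D.
Rule check: R1 ✗, R2 ✓, R3 ✓, R4 ✓.
Only rule 1 fails.

1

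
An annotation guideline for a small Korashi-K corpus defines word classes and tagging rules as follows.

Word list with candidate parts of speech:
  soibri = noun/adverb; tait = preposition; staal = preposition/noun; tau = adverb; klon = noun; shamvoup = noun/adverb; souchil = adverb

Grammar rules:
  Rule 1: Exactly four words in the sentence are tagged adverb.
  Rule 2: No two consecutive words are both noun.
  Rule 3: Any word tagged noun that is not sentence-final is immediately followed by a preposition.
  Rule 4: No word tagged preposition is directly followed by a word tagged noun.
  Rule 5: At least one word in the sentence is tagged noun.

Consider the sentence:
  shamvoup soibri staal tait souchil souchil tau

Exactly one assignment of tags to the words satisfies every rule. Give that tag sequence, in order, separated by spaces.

Candidates per position — 1:shamvoup {noun,adverb}; 2:soibri {noun,adverb}; 3:staal {preposition,noun}; 4:tait {preposition}; 5:souchil {adverb}; 6:souchil {adverb}; 7:tau {adverb}.
Position 1: noun is ruled out by rule 3; that leaves adverb.
Position 2: adverb is ruled out by rule 1; that leaves noun.
Position 3: noun is ruled out by rule 2; that leaves preposition.
So the tagging must be: adverb noun preposition preposition adverb adverb adverb.
Check: rule 1 ✓; rule 2 ✓; rule 3 ✓; rule 4 ✓; rule 5 ✓.

adverb noun preposition preposition adverb adverb adverb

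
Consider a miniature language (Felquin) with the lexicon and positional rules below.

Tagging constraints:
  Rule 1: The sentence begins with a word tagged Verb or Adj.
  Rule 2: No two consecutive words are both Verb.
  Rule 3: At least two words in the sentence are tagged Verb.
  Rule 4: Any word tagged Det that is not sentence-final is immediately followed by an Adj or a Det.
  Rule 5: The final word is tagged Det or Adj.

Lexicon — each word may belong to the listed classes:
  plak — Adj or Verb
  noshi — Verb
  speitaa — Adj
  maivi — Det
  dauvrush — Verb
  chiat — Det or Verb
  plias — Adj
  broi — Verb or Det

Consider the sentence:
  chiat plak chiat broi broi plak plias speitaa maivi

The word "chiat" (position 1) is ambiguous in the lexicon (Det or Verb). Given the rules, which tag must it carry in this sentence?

Candidates per position — 1:chiat {Det,Verb}; 2:plak {Adj,Verb}; 3:chiat {Det,Verb}; 4:broi {Verb,Det}; 5:broi {Verb,Det}; 6:plak {Adj,Verb}; 7:plias {Adj}; 8:speitaa {Adj}; 9:maivi {Det}.
Position 1: tagging it Det would leave rule 1 unsatisfiable, so it must be Verb.
Position 2: tagging it Verb would leave rule 2 unsatisfiable, so it must be Adj.
The remaining ambiguous positions (3, 4, 5, 6) are resolved jointly — only one combination satisfies every rule.
The only consistent sequence is: Verb Adj Verb Det Det Adj Adj Adj Det.
Rule-by-rule: rule 1 ✓; rule 2 ✓; rule 3 ✓; rule 4 ✓; rule 5 ✓.

Verb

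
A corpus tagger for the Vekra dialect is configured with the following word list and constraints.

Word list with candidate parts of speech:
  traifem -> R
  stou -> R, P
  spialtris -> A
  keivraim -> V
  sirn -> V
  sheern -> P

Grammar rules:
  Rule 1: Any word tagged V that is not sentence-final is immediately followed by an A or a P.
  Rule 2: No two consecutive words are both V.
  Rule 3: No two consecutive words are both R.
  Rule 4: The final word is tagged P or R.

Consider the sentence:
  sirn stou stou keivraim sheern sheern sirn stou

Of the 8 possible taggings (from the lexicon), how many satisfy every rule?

Candidates per position — 1:sirn {V}; 2:stou {R,P}; 3:stou {R,P}; 4:keivraim {V}; 5:sheern {P}; 6:sheern {P}; 7:sirn {V}; 8:stou {R,P}.
There are 8 candidate sequences in total.
The sequences that satisfy every rule: V P R V P P V P; V P P V P P V P.
Count = 2.

2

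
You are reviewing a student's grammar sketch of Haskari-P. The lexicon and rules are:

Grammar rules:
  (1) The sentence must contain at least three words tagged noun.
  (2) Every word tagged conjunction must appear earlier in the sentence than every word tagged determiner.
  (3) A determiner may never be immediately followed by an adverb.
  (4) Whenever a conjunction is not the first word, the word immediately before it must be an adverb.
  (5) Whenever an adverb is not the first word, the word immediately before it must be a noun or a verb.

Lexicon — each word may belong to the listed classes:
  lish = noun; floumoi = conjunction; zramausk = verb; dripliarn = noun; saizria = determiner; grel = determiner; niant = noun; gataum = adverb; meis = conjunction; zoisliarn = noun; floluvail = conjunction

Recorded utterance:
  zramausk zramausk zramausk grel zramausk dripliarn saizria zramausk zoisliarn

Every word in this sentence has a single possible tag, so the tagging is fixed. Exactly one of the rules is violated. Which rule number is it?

1

Fixed tagging: verb verb verb determiner verb noun determiner verb noun.
Rule check: R1 violated, R2 holds, R3 holds, R4 holds, R5 holds.
Only rule 1 fails.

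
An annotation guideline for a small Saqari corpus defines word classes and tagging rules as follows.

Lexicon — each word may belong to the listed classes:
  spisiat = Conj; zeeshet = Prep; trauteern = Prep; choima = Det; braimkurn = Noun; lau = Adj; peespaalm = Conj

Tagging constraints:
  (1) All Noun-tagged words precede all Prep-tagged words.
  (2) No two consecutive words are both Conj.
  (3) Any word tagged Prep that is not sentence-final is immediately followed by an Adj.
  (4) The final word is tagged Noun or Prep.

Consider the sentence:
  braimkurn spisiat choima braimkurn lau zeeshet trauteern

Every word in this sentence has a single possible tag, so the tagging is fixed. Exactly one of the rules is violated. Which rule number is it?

Fixed tagging: Noun Conj Det Noun Adj Prep Prep.
Rule check: R1 ✓, R2 ✓, R3 ✗, R4 ✓.
Only rule 3 fails.

3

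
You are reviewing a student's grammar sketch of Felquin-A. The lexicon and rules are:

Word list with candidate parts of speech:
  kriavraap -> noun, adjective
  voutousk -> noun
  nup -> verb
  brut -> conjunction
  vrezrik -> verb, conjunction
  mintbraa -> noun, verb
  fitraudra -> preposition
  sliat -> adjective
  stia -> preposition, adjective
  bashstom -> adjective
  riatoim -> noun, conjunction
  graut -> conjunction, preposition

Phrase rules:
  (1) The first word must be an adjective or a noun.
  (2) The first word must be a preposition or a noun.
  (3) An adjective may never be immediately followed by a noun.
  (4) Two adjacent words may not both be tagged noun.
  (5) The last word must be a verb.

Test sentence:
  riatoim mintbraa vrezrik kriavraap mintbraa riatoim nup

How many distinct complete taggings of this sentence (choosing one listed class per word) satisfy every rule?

Candidates per position — 1:riatoim {noun,conjunction}; 2:mintbraa {noun,verb}; 3:vrezrik {verb,conjunction}; 4:kriavraap {noun,adjective}; 5:mintbraa {noun,verb}; 6:riatoim {noun,conjunction}; 7:nup {verb}.
There are 64 candidate sequences in total.
Checking each against the rules leaves 8 sequences.
Count = 8.

8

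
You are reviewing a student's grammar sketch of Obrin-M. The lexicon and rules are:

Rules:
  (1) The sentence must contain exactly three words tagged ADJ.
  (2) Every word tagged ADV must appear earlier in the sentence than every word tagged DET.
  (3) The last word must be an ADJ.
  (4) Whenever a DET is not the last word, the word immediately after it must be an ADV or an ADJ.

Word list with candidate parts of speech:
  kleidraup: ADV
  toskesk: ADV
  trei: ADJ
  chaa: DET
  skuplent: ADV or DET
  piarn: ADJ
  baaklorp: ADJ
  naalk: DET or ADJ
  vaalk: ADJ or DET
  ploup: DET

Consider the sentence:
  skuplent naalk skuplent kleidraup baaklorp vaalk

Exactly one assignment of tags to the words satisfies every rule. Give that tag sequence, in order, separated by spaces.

Candidates per position — 1:skuplent {ADV,DET}; 2:naalk {DET,ADJ}; 3:skuplent {ADV,DET}; 4:kleidraup {ADV}; 5:baaklorp {ADJ}; 6:vaalk {ADJ,DET}.
Word 1 cannot be DET — rule 2 would then fail for every completion. It is ADV.
Word 2 cannot be DET — rule 1 would then fail for every completion. It is ADJ.
Word 3 cannot be DET — rule 2 would then fail for every completion. It is ADV.
Word 6 cannot be DET — rule 1 would then fail for every completion. It is ADJ.
That leaves exactly one tagging: ADV ADJ ADV ADV ADJ ADJ.
Rule-by-rule: rule 1 ✓; rule 2 ✓; rule 3 ✓; rule 4 ✓.

ADV ADJ ADV ADV ADJ ADJ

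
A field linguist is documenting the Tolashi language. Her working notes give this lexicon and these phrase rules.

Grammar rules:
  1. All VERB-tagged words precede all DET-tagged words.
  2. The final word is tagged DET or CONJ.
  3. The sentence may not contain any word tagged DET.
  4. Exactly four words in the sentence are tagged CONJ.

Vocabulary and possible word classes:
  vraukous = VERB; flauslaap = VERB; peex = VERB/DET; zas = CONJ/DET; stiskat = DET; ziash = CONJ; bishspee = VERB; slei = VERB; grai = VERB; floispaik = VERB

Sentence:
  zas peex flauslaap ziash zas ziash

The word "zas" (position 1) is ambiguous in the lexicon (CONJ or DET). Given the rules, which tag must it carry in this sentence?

CONJ

Candidates per position — 1:zas {CONJ,DET}; 2:peex {VERB,DET}; 3:flauslaap {VERB}; 4:ziash {CONJ}; 5:zas {CONJ,DET}; 6:ziash {CONJ}.
Position 1: tagging it DET would leave rule 1 unsatisfiable, so it must be CONJ.
Position 2: tagging it DET would leave rule 1 unsatisfiable, so it must be VERB.
Position 5: tagging it DET would leave rule 3 unsatisfiable, so it must be CONJ.
That leaves exactly one tagging: CONJ VERB VERB CONJ CONJ CONJ.
Verifying each rule — rule 1 holds; rule 2 holds; rule 3 holds; rule 4 holds.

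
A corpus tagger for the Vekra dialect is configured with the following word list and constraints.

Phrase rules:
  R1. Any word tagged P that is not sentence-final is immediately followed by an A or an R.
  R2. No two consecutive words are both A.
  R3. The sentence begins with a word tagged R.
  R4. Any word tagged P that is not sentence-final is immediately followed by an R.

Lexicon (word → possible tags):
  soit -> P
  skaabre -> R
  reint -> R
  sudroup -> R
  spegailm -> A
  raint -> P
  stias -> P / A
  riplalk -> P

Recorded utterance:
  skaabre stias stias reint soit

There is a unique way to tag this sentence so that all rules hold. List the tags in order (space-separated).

Candidates per position — 1:skaabre {R}; 2:stias {P,A}; 3:stias {P,A}; 4:reint {R}; 5:soit {P}.
Position 2: tagging it P would leave rule 4 unsatisfiable, so it must be A.
Position 3: tagging it A would leave rule 2 unsatisfiable, so it must be P.
The unique satisfying tagging is: R A P R P.
Check: rule 1 satisfied; rule 2 satisfied; rule 3 satisfied; rule 4 satisfied.

R A P R P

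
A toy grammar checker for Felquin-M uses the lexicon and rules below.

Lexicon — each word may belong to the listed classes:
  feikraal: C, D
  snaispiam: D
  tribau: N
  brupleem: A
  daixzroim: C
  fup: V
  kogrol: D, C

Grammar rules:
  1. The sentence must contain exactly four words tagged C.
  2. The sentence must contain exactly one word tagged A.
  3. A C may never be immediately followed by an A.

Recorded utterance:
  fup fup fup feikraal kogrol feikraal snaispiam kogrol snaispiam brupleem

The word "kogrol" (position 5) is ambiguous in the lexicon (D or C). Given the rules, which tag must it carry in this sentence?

C

Candidates per position — 1:fup {V}; 2:fup {V}; 3:fup {V}; 4:feikraal {C,D}; 5:kogrol {D,C}; 6:feikraal {C,D}; 7:snaispiam {D}; 8:kogrol {D,C}; 9:snaispiam {D}; 10:brupleem {A}.
Position 4: tagging it D would leave rule 1 unsatisfiable, so it must be C.
Position 5: tagging it D would leave rule 1 unsatisfiable, so it must be C.
Position 6: tagging it D would leave rule 1 unsatisfiable, so it must be C.
Position 8: tagging it D would leave rule 1 unsatisfiable, so it must be C.
That leaves exactly one tagging: V V V C C C D C D A.
Checking: rule 1 ✓; rule 2 ✓; rule 3 ✓.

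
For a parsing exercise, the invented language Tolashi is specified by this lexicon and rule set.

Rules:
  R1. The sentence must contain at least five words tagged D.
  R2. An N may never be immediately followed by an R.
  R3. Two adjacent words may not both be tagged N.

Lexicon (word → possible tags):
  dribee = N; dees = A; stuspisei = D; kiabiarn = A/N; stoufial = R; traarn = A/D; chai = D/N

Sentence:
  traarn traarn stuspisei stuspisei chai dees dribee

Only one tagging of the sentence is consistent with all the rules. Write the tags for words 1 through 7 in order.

D D D D D A N

Candidates per position — 1:traarn {A,D}; 2:traarn {A,D}; 3:stuspisei {D}; 4:stuspisei {D}; 5:chai {D,N}; 6:dees {A}; 7:dribee {N}.
At position 1, choosing A makes rule 1 impossible to satisfy; hence D.
At position 2, choosing A makes rule 1 impossible to satisfy; hence D.
At position 5, choosing N makes rule 1 impossible to satisfy; hence D.
So the tagging must be: D D D D D A N.
Check: rule 1 holds; rule 2 holds; rule 3 holds.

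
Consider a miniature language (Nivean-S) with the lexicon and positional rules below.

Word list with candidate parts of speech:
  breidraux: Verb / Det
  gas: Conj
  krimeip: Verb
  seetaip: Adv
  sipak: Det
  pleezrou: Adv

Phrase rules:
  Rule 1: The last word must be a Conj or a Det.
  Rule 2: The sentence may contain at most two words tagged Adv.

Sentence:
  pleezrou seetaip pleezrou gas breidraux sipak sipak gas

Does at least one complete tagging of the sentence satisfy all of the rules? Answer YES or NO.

Candidates per position — 1:pleezrou {Adv}; 2:seetaip {Adv}; 3:pleezrou {Adv}; 4:gas {Conj}; 5:breidraux {Verb,Det}; 6:sipak {Det}; 7:sipak {Det}; 8:gas {Conj}.
Rule 2 cannot be satisfied by any choice of tags from the lexicon.
So there is no consistent tagging.

NO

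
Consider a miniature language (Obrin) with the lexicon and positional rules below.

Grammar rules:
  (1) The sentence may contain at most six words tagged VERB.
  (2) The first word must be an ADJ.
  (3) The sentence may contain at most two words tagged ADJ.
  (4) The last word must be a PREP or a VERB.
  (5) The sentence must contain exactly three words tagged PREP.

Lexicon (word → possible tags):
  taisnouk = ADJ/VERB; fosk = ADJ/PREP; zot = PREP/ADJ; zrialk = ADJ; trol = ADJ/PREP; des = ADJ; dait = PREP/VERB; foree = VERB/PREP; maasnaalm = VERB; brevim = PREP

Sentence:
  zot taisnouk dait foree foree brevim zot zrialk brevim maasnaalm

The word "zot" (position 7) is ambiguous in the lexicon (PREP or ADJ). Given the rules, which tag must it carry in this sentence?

PREP

Candidates per position — 1:zot {PREP,ADJ}; 2:taisnouk {ADJ,VERB}; 3:dait {PREP,VERB}; 4:foree {VERB,PREP}; 5:foree {VERB,PREP}; 6:brevim {PREP}; 7:zot {PREP,ADJ}; 8:zrialk {ADJ}; 9:brevim {PREP}; 10:maasnaalm {VERB}.
Word 1 cannot be PREP — rule 2 would then fail for every completion. It is ADJ.
Word 2 cannot be ADJ — rule 3 would then fail for every completion. It is VERB.
Word 7 cannot be ADJ — rule 3 would then fail for every completion. It is PREP.
Word 3 cannot be PREP — rule 5 would then fail for every completion. It is VERB.
Word 4 cannot be PREP — rule 5 would then fail for every completion. It is VERB.
Word 5 cannot be PREP — rule 5 would then fail for every completion. It is VERB.
The unique satisfying tagging is: ADJ VERB VERB VERB VERB PREP PREP ADJ PREP VERB.
Rule-by-rule: rule 1 satisfied; rule 2 satisfied; rule 3 satisfied; rule 4 satisfied; rule 5 satisfied.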